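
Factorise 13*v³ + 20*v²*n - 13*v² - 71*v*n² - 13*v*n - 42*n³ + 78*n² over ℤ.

(v - 2*n)*(v + 3*n)*(13*v + 7*n - 13)

Group: v*(13*v² - 19*v*n - 13*v - 14*n² + 26*n) + 3*n*(13*v² - 19*v*n - 13*v - 14*n² + 26*n); both groups contain (13*v² - 19*v*n - 13*v - 14*n² + 26*n), so (v + 3*n) is a factor with cofactor 13*v² - 19*v*n - 13*v - 14*n² + 26*n.
The cofactor groups again: 13*v² - 19*v*n - 13*v - 14*n² + 26*n = 13*v*(v - 2*n) + (7*n - 13)*(v - 2*n); both groups contain (v - 2*n), giving (13*v + 7*n - 13)*(v - 2*n).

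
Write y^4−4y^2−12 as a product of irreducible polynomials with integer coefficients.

Substitute u = y^2 to get a quadratic in u, then factor.
y^2−6 is irreducible over ℤ (6 is not a perfect square).
y^2+2 is irreducible over ℤ (always positive, so no real roots).

(y^2+2)(y^2−6)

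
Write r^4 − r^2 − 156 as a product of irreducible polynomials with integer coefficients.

Substitute u = r^2 to get a quadratic in u, then factor.
r^2 + 12 is irreducible over ℤ (always positive, so no real roots).
r^2 − 13 is irreducible over ℤ (13 is not a perfect square).

(r^2 + 12)(r^2 − 13)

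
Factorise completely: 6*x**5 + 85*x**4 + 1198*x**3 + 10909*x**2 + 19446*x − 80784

(6*x − 11)*(x + 6)*(x + 8)*(x**2 + 2*x + 153)

By the rational root theorem, x = −6 is a root, giving the factor (x + 6) and quotient 6*x**4 + 49*x**3 + 904*x**2 + 5485*x − 13464.
Continuing, x = 11/6 is a root, giving the factor (6*x − 11) and quotient x**3 + 10*x**2 + 169*x + 1224.
Then x = −8 is a root, so (x + 8) divides it; the quotient is x**2 + 2*x + 153.
The quadratic x**2 + 2*x + 153 has discriminant −608 < 0 and is irreducible over ℤ.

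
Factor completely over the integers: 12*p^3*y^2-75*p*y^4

Pull out the common factor 3*p*y^2; 4*p^2-25*y^2 is a difference of squares.

3*p*y^2*(2*p+5*y)*(2*p-5*y)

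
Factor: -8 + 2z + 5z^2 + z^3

(z + 2)(z + 4)(z - 1)

By the rational root theorem, z = -2 is a root, so (z + 2) divides it; the quotient is z^2 + 3z - 4.
The remaining quadratic factors as (z + 4)(z - 1).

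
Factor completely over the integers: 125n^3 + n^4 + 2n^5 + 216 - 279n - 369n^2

By the rational root theorem, n = 1/2 is a root, giving the factor (2n - 1) and quotient n^4 + n^3 + 63n^2 - 153n - 216.
Continuing, n = 3 is a root, so (n - 3) is a factor; dividing leaves n^3 + 4n^2 + 75n + 72.
Next, n = -1 is a root, so (n + 1) divides it; the quotient is n^2 + 3n + 72.
The quadratic n^2 + 3n + 72 has discriminant -279 < 0 and is irreducible over ℤ.

(2n - 1)(n + 1)(n - 3)(n^2 + 3n + 72)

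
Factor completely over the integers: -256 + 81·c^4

(3·c + 4)·(3·c - 4)·(9·c^2 + 16)

Difference of squares twice: with A = 3·c and B = 4, A⁴ − B⁴ = (A² − B²)(A² + B²), and A² − B² factors again.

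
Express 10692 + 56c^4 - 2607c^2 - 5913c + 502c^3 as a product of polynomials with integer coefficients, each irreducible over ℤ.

(2c - 9)(4c + 11)(7c - 9)(c + 12)

Trying the rational-root candidates, c = -12 is a root, giving the factor (c + 12) and quotient 56c^3 - 170c^2 - 567c + 891.
Next, c = 9/7 is a root, giving the factor (7c - 9) and quotient 8c^2 - 14c - 99.
The remaining quadratic factors as (2c - 9)(4c + 11).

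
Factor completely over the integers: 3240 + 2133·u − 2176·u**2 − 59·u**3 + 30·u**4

(5·u − 9)·(6·u + 5)·(u + 8)·(u − 9)

Testing divisors of the constant over divisors of the leading coefficient, u = −8 is a root, so (u + 8) divides it; the quotient is 30·u**3 − 299·u**2 + 216·u + 405.
Then u = 9 is a root, so (u − 9) is a factor; dividing leaves 30·u**2 − 29·u − 45.
The remaining quadratic factors as (6·u + 5)(5·u − 9).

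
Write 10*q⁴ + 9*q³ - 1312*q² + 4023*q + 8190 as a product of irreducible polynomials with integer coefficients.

(2*q - 15)*(5*q + 7)*(q + 13)*(q - 6)

Among the possible rational roots, q = -7/5 is a root, so (5*q + 7) divides it; the quotient is 2*q³ - q² - 261*q + 1170.
Then q = -13 is a root, giving the factor (q + 13) and quotient 2*q² - 27*q + 90.
The remaining quadratic factors as (q - 6)(2*q - 15).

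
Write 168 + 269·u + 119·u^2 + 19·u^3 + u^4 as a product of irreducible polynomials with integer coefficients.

(u + 1)·(u + 3)·(u + 7)·(u + 8)

Among the possible rational roots, u = -3 is a root, giving the factor (u + 3) and quotient u^3 + 16·u^2 + 71·u + 56.
Then u = -8 is a root, so (u + 8) is a factor; dividing leaves u^2 + 8·u + 7.
The remaining quadratic factors as (u + 7)(u + 1).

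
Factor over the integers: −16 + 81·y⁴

(3·y)⁴ − (2)⁴ = ((3·y)² − (2)²)((3·y)² + (2)²); the first factor splits again, the second (9·y² + 4) is irreducible.

(3·y + 2)·(3·y − 2)·(9·y² + 4)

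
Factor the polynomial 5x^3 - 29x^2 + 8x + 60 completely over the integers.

(5x + 6)(x - 2)(x - 5)

Among the possible rational roots, x = -6/5 is a root, giving the factor (5x + 6) and quotient x^2 - 7x + 10.
The remaining quadratic factors as (x - 2)(x - 5).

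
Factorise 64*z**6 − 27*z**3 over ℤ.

z**3*(4*z − 3)*(16*z**2 + 12*z + 9)

Every term has a factor of z**3; factoring it out leaves 64*z**3 − 27.
Recognize a difference of cubes with the parts 4*z and 3.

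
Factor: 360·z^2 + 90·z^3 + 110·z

10·z·(3·z + 1)·(3·z + 11)

Pull out the common factor 10·z, then factor the remaining trinomial.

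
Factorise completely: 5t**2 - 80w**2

5(t + 4w)(t - 4w)

Pull out the common factor 5; t**2 - 16w**2 is a difference of squares.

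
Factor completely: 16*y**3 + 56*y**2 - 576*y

8*y*(2*y - 9)*(y + 8)

Pull out the common factor 8*y, then factor the remaining trinomial.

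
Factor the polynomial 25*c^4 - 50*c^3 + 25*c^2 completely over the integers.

Pull out the common factor 25*c^2, leaving c^2 - 2*c + 1.
Recognize a perfect-square trinomial with the parts 1 and c.

25*c^2*(c - 1)^2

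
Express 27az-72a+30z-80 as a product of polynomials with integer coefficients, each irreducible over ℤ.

Group as (27az-72a) + (30z-80) = 9a(3z-8) + 10(3z-8).
Both groups share the factor (3z-8).

(3z-8)(9a+10)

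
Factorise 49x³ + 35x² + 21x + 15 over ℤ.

Group as (49x³ + 21x) + (35x² + 15) = 7x(7x² + 3) + 5(7x² + 3).
Both groups share the factor (7x² + 3).

(7x + 5)(7x² + 3)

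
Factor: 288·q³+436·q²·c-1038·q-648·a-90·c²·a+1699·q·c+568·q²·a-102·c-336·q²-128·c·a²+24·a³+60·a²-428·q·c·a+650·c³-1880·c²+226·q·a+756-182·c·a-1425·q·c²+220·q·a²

(9·q-10·c+2·a-6)·(8·q-5·c+2·a+14)·(4·q+13·c+6·a-9)

Group: 4·q·(72·q²-125·q·c+34·q·a+78·q+50·c²-30·c·a-110·c+4·a²+16·a-84) + (13·c+6·a-9)·(72·q²-125·q·c+34·q·a+78·q+50·c²-30·c·a-110·c+4·a²+16·a-84); both groups contain (72·q²-125·q·c+34·q·a+78·q+50·c²-30·c·a-110·c+4·a²+16·a-84), so (4·q+13·c+6·a-9) is a factor with cofactor 72·q²-125·q·c+34·q·a+78·q+50·c²-30·c·a-110·c+4·a²+16·a-84.
The cofactor groups again: 72·q²-125·q·c+34·q·a+78·q+50·c²-30·c·a-110·c+4·a²+16·a-84 = 9·q·(8·q-5·c+2·a+14) + (-10·c+2·a-6)·(8·q-5·c+2·a+14); both groups contain (8·q-5·c+2·a+14), giving (9·q-10·c+2·a-6)·(8·q-5·c+2·a+14).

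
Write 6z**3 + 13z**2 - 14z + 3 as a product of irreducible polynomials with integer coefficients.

Trying the rational-root candidates, z = 1/3 is a root, giving the factor (3z - 1) and quotient 2z**2 + 5z - 3.
The remaining quadratic factors as (2z - 1)(z + 3).

(2z - 1)(3z - 1)(z + 3)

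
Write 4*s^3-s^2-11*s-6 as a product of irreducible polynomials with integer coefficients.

(4*s+3)*(s+1)*(s-2)

Among the possible rational roots, s = -3/4 is a root, so (4*s+3) is a factor; dividing leaves s^2-s-2.
The remaining quadratic factors as (s+1)(s-2).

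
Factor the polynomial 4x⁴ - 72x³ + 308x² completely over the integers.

4x²(x - 11)(x - 7)

Pull out the common factor 4x², then factor the remaining trinomial.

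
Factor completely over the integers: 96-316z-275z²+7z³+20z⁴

(4z-1)(5z+8)(z+3)(z-4)

By the rational root theorem, z = 4 is a root, so (z-4) divides it; the quotient is 20z³+87z²+73z-24.
Continuing, z = -8/5 is a root, so (5z+8) divides it; the quotient is 4z²+11z-3.
The remaining quadratic factors as (z+3)(4z-1).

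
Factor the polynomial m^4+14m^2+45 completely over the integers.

(m^2+5)(m^2+9)

Substitute u = m^2 to get a quadratic in u, then factor.
m^2+9 is irreducible over ℤ (sum of squares).
m^2+5 is irreducible over ℤ (always positive, so no real roots).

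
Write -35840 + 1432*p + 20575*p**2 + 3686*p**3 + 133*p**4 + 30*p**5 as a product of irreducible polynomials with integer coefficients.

By the rational root theorem, p = -5 is a root, giving the factor (p + 5) and quotient 30*p**4 - 17*p**3 + 3771*p**2 + 1720*p - 7168.
Next, p = -8/5 is a root, so (5*p + 8) divides it; the quotient is 6*p**3 - 13*p**2 + 775*p - 896.
Continuing, p = 7/6 is a root, so (6*p - 7) divides it; the quotient is p**2 - p + 128.
The quadratic p**2 - p + 128 has discriminant -511 < 0 and is irreducible over ℤ.

(5*p + 8)*(6*p - 7)*(p + 5)*(p**2 - p + 128)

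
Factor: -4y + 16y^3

4y(2y + 1)(2y - 1)

Pull out the common factor 4y; 4y^2 - 1 is a difference of squares.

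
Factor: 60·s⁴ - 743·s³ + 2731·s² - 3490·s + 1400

(3·s - 10)·(4·s - 5)·(5·s - 4)·(s - 7)

Among the possible rational roots, s = 5/4 is a root, so (4·s - 5) is a factor; dividing leaves 15·s³ - 167·s² + 474·s - 280.
Continuing, s = 4/5 is a root, so (5·s - 4) divides it; the quotient is 3·s² - 31·s + 70.
The remaining quadratic factors as (s - 7)(3·s - 10).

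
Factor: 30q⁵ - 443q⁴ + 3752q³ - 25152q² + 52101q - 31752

Trying the rational-root candidates, q = 8/5 is a root, so (5q - 8) divides it; the quotient is 6q⁴ - 79q³ + 624q² - 4032q + 3969.
Next, q = 7/6 is a root, giving the factor (6q - 7) and quotient q³ - 12q² + 90q - 567.
Then q = 9 is a root, so (q - 9) is a factor; dividing leaves q² - 3q + 63.
The quadratic q² - 3q + 63 has discriminant -243 < 0 and is irreducible over ℤ.

(5q - 8)(6q - 7)(q - 9)(q² - 3q + 63)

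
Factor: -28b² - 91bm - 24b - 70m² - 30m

Group: -7b(4b + 5m) + (-14m - 6)(4b + 5m); both groups contain (4b + 5m).

-(4b + 5m)(7b + 14m + 6)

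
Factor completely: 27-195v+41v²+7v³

(7v-1)(v+9)(v-3)

Testing divisors of the constant over divisors of the leading coefficient, v = 1/7 is a root, so (7v-1) divides it; the quotient is v²+6v-27.
The remaining quadratic factors as (v-3)(v+9).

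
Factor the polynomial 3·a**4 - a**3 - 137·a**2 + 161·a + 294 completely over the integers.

Trying the rational-root candidates, a = -7 is a root, so (a + 7) divides it; the quotient is 3·a**3 - 22·a**2 + 17·a + 42.
Next, a = -1 is a root, so (a + 1) divides it; the quotient is 3·a**2 - 25·a + 42.
The remaining quadratic factors as (a - 6)(3·a - 7).

(3·a - 7)·(a + 1)·(a + 7)·(a - 6)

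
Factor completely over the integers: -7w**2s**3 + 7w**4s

Pull out the common factor 7w**2s; w**2 - s**2 is a difference of squares.

7sw**2(w - s)(w + s)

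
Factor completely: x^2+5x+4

Two integers with product 4 and sum 5 are 1 and 4.

(x+1)(x+4)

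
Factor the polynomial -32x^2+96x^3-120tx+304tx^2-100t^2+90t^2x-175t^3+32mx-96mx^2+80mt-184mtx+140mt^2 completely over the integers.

(4m-5t-4x)(5t+2x)(7t-12x+4)

Group: 5t(28mt-48mx+16m-35t^2+32tx-20t+48x^2-16x) + 2x(28mt-48mx+16m-35t^2+32tx-20t+48x^2-16x); both groups contain (28mt-48mx+16m-35t^2+32tx-20t+48x^2-16x), so (5t+2x) is a factor with cofactor 28mt-48mx+16m-35t^2+32tx-20t+48x^2-16x.
The cofactor groups again: 28mt-48mx+16m-35t^2+32tx-20t+48x^2-16x = 4m(7t-12x+4) + (-5t-4x)(7t-12x+4); both groups contain (7t-12x+4), giving (4m-5t-4x)(7t-12x+4).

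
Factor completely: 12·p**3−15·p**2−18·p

Pull out the common factor 3·p, then factor the remaining trinomial.

3·p·(4·p+3)·(p−2)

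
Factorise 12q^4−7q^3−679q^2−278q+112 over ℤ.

Testing divisors of the constant over divisors of the leading coefficient, q = 1/4 is a root, so (4q−1) divides it; the quotient is 3q^3−q^2−170q−112.
Then q = −7 is a root, so (q+7) is a factor; dividing leaves 3q^2−22q−16.
The remaining quadratic factors as (q−8)(3q+2).

(3q+2)(4q−1)(q+7)(q−8)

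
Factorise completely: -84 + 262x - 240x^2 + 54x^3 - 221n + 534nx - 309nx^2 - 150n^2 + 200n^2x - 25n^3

-(5n - 9x + 7)(5n - x + 3)(n - 6x + 4)

Group: 5n(-5n^2 + 31nx - 23n - 6x^2 + 22x - 12) + (-9x + 7)(-5n^2 + 31nx - 23n - 6x^2 + 22x - 12); both groups contain (-5n^2 + 31nx - 23n - 6x^2 + 22x - 12), so (5n - 9x + 7) is a factor with cofactor -5n^2 + 31nx - 23n - 6x^2 + 22x - 12.
The cofactor groups again: -5n^2 + 31nx - 23n - 6x^2 + 22x - 12 = -n(5n - x + 3) + (6x - 4)(5n - x + 3); both groups contain (5n - x + 3), giving -(n - 6x + 4)(5n - x + 3).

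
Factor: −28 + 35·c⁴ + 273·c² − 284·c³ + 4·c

(5·c − 2)·(7·c + 2)·(c − 1)·(c − 7)

Testing divisors of the constant over divisors of the leading coefficient, c = −2/7 is a root, so (7·c + 2) is a factor; dividing leaves 5·c³ − 42·c² + 51·c − 14.
Then c = 7 is a root, giving the factor (c − 7) and quotient 5·c² − 7·c + 2.
The remaining quadratic factors as (c − 1)(5·c − 2).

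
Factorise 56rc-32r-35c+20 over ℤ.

(7c-4)(8r-5)

Group as (56rc-32r) + (-35c+20) = 8r(7c-4) - 5(7c-4).
Both groups share the factor (7c-4).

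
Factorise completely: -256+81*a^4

(3*a+4)*(3*a-4)*(9*a^2+16)

Difference of squares twice: with A = 3*a and B = 4, A⁴ − B⁴ = (A² − B²)(A² + B²), and A² − B² factors again.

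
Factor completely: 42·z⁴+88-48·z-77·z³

(6·z-11)·(7·z³-8)

Group as (42·z⁴-48·z) + (-77·z³+88) = 6·z·(7·z³-8) - 11·(7·z³-8).
Both groups share the factor (7·z³-8).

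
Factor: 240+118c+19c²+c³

(c+5)(c+6)(c+8)

Trying the rational-root candidates, c = −6 is a root, giving the factor (c+6) and quotient c²+13c+40.
The remaining quadratic factors as (c+5)(c+8).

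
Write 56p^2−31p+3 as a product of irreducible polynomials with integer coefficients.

Need a pair with product 56·3 = 168 and sum −31: that's −24 and −7.
Split the middle term: 56p^2−24p − 7p+3 = 8p(7p−3) − (7p−3).

(7p−3)(8p−1)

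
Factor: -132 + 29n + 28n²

(4n + 11)(7n - 12)

Need a pair with product 28·(-132) = -3696 and sum 29: that's 77 and -48.
Split the middle term: 28n² + 77n - 48n - 132 = 7n(4n + 11) - 12(4n + 11).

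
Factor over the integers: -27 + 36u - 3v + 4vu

Group as (4vu - 3v) + (36u - 27) = v(4u - 3) + 9(4u - 3).
Both groups share the factor (4u - 3).

(4u - 3)(v + 9)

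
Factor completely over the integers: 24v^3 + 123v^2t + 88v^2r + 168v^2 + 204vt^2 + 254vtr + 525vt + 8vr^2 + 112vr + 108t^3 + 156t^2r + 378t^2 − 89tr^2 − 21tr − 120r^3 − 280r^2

Group: 3v(8v^2 + 25vt + 16vr + 56v + 18t^2 + 11tr + 63t − 24r^2 − 56r) + (6t + 5r)(8v^2 + 25vt + 16vr + 56v + 18t^2 + 11tr + 63t − 24r^2 − 56r); both groups contain (8v^2 + 25vt + 16vr + 56v + 18t^2 + 11tr + 63t − 24r^2 − 56r), so (3v + 6t + 5r) is a factor with cofactor 8v^2 + 25vt + 16vr + 56v + 18t^2 + 11tr + 63t − 24r^2 − 56r.
The cofactor groups again: 8v^2 + 25vt + 16vr + 56v + 18t^2 + 11tr + 63t − 24r^2 − 56r = 8v(v + 2t + 3r + 7) + (9t − 8r)(v + 2t + 3r + 7); both groups contain (v + 2t + 3r + 7), giving (8v + 9t − 8r)(v + 2t + 3r + 7).

(8v + 9t − 8r)(v + 2t + 3r + 7)(3v + 6t + 5r)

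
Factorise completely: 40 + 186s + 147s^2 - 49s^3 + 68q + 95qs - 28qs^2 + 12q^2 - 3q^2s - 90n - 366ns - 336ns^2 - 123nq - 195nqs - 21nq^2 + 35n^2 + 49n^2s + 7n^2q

Group: q(7n^2 - 21nq - 48ns - 18n - 3qs + 12q - 7s^2 + 26s + 8) + (7s + 5)(7n^2 - 21nq - 48ns - 18n - 3qs + 12q - 7s^2 + 26s + 8); both groups contain (7n^2 - 21nq - 48ns - 18n - 3qs + 12q - 7s^2 + 26s + 8), so (q + 7s + 5) is a factor with cofactor 7n^2 - 21nq - 48ns - 18n - 3qs + 12q - 7s^2 + 26s + 8.
The cofactor groups again: 7n^2 - 21nq - 48ns - 18n - 3qs + 12q - 7s^2 + 26s + 8 = 7n(n - 3q - 7s - 2) + (s - 4)(n - 3q - 7s - 2); both groups contain (n - 3q - 7s - 2), giving (7n + s - 4)(n - 3q - 7s - 2).

(7n + s - 4)(n - 3q - 7s - 2)(q + 7s + 5)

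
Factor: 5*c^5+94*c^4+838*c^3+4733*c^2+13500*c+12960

(5*c+9)*(c+4)*(c+8)*(c^2+5*c+45)

Testing divisors of the constant over divisors of the leading coefficient, c = -4 is a root, giving the factor (c+4) and quotient 5*c^4+74*c^3+542*c^2+2565*c+3240.
Next, c = -8 is a root, so (c+8) is a factor; dividing leaves 5*c^3+34*c^2+270*c+405.
Next, c = -9/5 is a root, so (5*c+9) divides it; the quotient is c^2+5*c+45.
The quadratic c^2+5*c+45 has discriminant -155 < 0 and is irreducible over ℤ.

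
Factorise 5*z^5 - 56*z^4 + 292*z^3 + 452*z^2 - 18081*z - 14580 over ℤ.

Testing divisors of the constant over divisors of the leading coefficient, z = -4/5 is a root, giving the factor (5*z + 4) and quotient z^4 - 12*z^3 + 68*z^2 + 36*z - 3645.
Continuing, z = 9 is a root, giving the factor (z - 9) and quotient z^3 - 3*z^2 + 41*z + 405.
Continuing, z = -5 is a root, giving the factor (z + 5) and quotient z^2 - 8*z + 81.
The quadratic z^2 - 8*z + 81 has discriminant -260 < 0 and is irreducible over ℤ.

(5*z + 4)*(z + 5)*(z - 9)*(z^2 - 8*z + 81)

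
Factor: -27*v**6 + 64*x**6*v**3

Pull out the common factor v**3, leaving 64*x**6 - 27*v**3.
Recognize a difference of cubes with the parts 4*x**2 and 3*v.

v**3*(4*x**2 - 3*v)*(16*x**4 + 12*x**2*v + 9*v**2)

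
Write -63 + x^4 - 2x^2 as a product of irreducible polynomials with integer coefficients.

(x + 3)(x - 3)(x^2 + 7)

Substitute u = x^2 to get a quadratic in u, then factor.
x^2 - 9 is a difference of squares.
x^2 + 7 is irreducible over ℤ (always positive, so no real roots).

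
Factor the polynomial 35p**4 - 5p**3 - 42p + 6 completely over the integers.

Group as (35p**4 - 42p) + (-5p**3 + 6) = 7p(5p**3 - 6) - (5p**3 - 6).
Both groups share the factor (5p**3 - 6).

(7p - 1)(5p**3 - 6)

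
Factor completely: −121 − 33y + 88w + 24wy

(3y + 11)(8w − 11)

Group as (24wy + 88w) + (−33y − 121) = 8w(3y + 11) − 11(3y + 11).
Both groups share the factor (3y + 11).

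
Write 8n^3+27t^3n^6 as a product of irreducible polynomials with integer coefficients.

Factor out n^3 first: what remains is 27t^3n^3+8.
Recognize a sum of cubes with the parts 3tn and 2.

n^3(3tn+2)(9t^2n^2−6tn+4)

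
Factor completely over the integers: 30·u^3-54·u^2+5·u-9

Group as (30·u^3+5·u) + (-54·u^2-9) = 5·u·(6·u^2+1) - 9·(6·u^2+1).
Both groups share the factor (6·u^2+1).

(5·u-9)·(6·u^2+1)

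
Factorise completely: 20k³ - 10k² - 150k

Pull out the common factor 10k, then factor the remaining trinomial.

10k(2k + 5)(k - 3)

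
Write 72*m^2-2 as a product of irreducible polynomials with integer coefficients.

2*(6*m+1)*(6*m-1)

Every term has a factor of 2. Then 36*m^2-1 = (6*m)² − (1)².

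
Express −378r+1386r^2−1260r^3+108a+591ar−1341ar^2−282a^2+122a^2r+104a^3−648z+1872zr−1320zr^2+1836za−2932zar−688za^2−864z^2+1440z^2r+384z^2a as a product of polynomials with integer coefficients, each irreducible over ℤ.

Group: 12z(32za+120zr−72z−52a^2−243ar+141a−180r^2+198r−54) + (−2a+7r)(32za+120zr−72z−52a^2−243ar+141a−180r^2+198r−54); both groups contain (32za+120zr−72z−52a^2−243ar+141a−180r^2+198r−54), so (12z−2a+7r) is a factor with cofactor 32za+120zr−72z−52a^2−243ar+141a−180r^2+198r−54.
The cofactor groups again: 32za+120zr−72z−52a^2−243ar+141a−180r^2+198r−54 = 4a(8z−13a−12r+6) + (15r−9)(8z−13a−12r+6); both groups contain (8z−13a−12r+6), giving (4a+15r−9)(8z−13a−12r+6).

(8z−13a−12r+6)(12z−2a+7r)(4a+15r−9)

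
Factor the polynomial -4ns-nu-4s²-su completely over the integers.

-(4s+u)(n+s)

Group: -4s(n+s) - u(n+s); both groups contain (n+s).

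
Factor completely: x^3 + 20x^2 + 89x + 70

(x + 1)(x + 14)(x + 5)

Among the possible rational roots, x = -1 is a root, so (x + 1) is a factor; dividing leaves x^2 + 19x + 70.
The remaining quadratic factors as (x + 5)(x + 14).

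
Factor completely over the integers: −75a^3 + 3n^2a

3a(n − 5a)(n + 5a)

Factor out 3a, leaving n^2 − 25a^2, which is a difference of two squares.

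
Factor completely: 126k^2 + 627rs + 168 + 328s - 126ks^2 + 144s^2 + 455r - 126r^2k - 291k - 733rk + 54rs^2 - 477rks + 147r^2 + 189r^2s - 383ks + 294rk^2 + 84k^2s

Group: 7r(-18rk + 27rs + 21r + 42k^2 - 63ks - 97k + 72s + 56) + (2s + 3)(-18rk + 27rs + 21r + 42k^2 - 63ks - 97k + 72s + 56); both groups contain (-18rk + 27rs + 21r + 42k^2 - 63ks - 97k + 72s + 56), so (7r + 2s + 3) is a factor with cofactor -18rk + 27rs + 21r + 42k^2 - 63ks - 97k + 72s + 56.
The cofactor groups again: -18rk + 27rs + 21r + 42k^2 - 63ks - 97k + 72s + 56 = -6k(3r - 7k + 8) + (9s + 7)(3r - 7k + 8); both groups contain (3r - 7k + 8), giving -(6k - 9s - 7)(3r - 7k + 8).

-(3r - 7k + 8)(6k - 9s - 7)(7r + 2s + 3)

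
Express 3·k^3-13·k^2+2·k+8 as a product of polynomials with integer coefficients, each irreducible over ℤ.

(3·k+2)·(k-1)·(k-4)

Among the possible rational roots, k = 4 is a root, so (k-4) is a factor; dividing leaves 3·k^2-k-2.
The remaining quadratic factors as (k-1)(3·k+2).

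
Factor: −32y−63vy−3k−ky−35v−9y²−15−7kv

Group: −7v(k+9y+5) + (−y−3)(k+9y+5); both groups contain (k+9y+5).

−(7v+y+3)(k+9y+5)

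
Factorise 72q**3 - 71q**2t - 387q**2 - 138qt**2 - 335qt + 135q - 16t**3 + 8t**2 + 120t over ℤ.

Group: q(72q**2 + 73qt - 27q + 8t**2 - 24t) + (-2t - 5)(72q**2 + 73qt - 27q + 8t**2 - 24t); both groups contain (72q**2 + 73qt - 27q + 8t**2 - 24t), so (q - 2t - 5) is a factor with cofactor 72q**2 + 73qt - 27q + 8t**2 - 24t.
The cofactor groups again: 72q**2 + 73qt - 27q + 8t**2 - 24t = 9q(8q + t - 3) + 8t(8q + t - 3); both groups contain (8q + t - 3), giving (9q + 8t)(8q + t - 3).

(8q + t - 3)(9q + 8t)(q - 2t - 5)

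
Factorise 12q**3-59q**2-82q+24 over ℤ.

(3q+4)(4q-1)(q-6)

Testing divisors of the constant over divisors of the leading coefficient, q = -4/3 is a root, so (3q+4) is a factor; dividing leaves 4q**2-25q+6.
The remaining quadratic factors as (q-6)(4q-1).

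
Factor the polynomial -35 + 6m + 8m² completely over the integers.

(2m + 5)(4m - 7)

Need a pair with product 8·(-35) = -280 and sum 6: that's -14 and 20.
Split the middle term: 8m² - 14m + 20m - 35 = 2m(4m - 7) + 5(4m - 7).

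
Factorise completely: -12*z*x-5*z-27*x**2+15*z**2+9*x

Group: 5*z*(3*z+3*x-1) - 9*x*(3*z+3*x-1); both groups contain (3*z+3*x-1).

(5*z-9*x)*(3*z+3*x-1)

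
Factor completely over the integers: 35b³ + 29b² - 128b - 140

(5b + 7)(7b + 10)(b - 2)

Among the possible rational roots, b = -10/7 is a root, so (7b + 10) divides it; the quotient is 5b² - 3b - 14.
The remaining quadratic factors as (b - 2)(5b + 7).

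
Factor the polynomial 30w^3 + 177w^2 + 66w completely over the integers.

Pull out the common factor 3w, then factor the remaining trinomial.

3w(2w + 11)(5w + 2)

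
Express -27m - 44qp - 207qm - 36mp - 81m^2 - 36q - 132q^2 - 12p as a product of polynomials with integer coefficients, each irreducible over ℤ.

Group: -11q(12q + 9m + 4p) + (-9m - 3)(12q + 9m + 4p); both groups contain (12q + 9m + 4p).

-(11q + 9m + 3)(12q + 9m + 4p)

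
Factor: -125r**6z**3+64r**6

Pull out the common factor r**6, leaving -125z**3+64.
Recognize a difference of cubes with the parts 4 and 5z.

-r**6(5z-4)(25z**2+20z+16)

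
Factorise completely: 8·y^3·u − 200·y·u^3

Factor out 8·y·u, leaving y^2 − 25·u^2, which is a difference of two squares.

8·u·y·(y − 5·u)·(y + 5·u)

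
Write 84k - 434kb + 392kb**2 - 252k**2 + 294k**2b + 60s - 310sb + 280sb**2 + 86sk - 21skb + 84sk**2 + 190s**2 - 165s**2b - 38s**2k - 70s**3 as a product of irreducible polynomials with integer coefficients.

-(7s - 6k - 8b + 2)(2s + 7b - 6)(5s + 7k)

Group: 2s(-35s**2 - 19sk + 40sb - 10s + 42k**2 + 56kb - 14k) + (7b - 6)(-35s**2 - 19sk + 40sb - 10s + 42k**2 + 56kb - 14k); both groups contain (-35s**2 - 19sk + 40sb - 10s + 42k**2 + 56kb - 14k), so (2s + 7b - 6) is a factor with cofactor -35s**2 - 19sk + 40sb - 10s + 42k**2 + 56kb - 14k.
The cofactor groups again: -35s**2 - 19sk + 40sb - 10s + 42k**2 + 56kb - 14k = -5s(7s - 6k - 8b + 2) - 7k(7s - 6k - 8b + 2); both groups contain (7s - 6k - 8b + 2), giving -(5s + 7k)(7s - 6k - 8b + 2).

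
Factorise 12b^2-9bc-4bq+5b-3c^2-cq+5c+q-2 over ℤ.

Group: 4b(3b-3c-q+2) + (c-1)(3b-3c-q+2); both groups contain (3b-3c-q+2).

(3b-3c-q+2)(4b+c-1)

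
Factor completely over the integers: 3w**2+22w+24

(3w+4)(w+6)

Need a pair with product 3·24 = 72 and sum 22: that's 18 and 4.
Split the middle term: 3w**2+18w + 4w+24 = 3w(w+6) + 4(w+6).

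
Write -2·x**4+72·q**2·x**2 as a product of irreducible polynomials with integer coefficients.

2·x**2·(6·q+x)·(6·q-x)

Every term has a factor of 2·x**2. Then 36·q**2-x**2 = (6·q)² − (x)².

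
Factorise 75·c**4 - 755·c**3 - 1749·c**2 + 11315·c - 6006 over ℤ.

Among the possible rational roots, c = 11 is a root, so (c - 11) is a factor; dividing leaves 75·c**3 + 70·c**2 - 979·c + 546.
Then c = 14/5 is a root, so (5·c - 14) divides it; the quotient is 15·c**2 + 56·c - 39.
The remaining quadratic factors as (3·c + 13)(5·c - 3).

(3·c + 13)·(5·c - 14)·(5·c - 3)·(c - 11)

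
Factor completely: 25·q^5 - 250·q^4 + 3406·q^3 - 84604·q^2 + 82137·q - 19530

(5·q - 2)·(5·q - 3)·(q - 15)·(q^2 + 6·q + 217)

Among the possible rational roots, q = 15 is a root, giving the factor (q - 15) and quotient 25·q^4 + 125·q^3 + 5281·q^2 - 5389·q + 1302.
Next, q = 2/5 is a root, so (5·q - 2) is a factor; dividing leaves 5·q^3 + 27·q^2 + 1067·q - 651.
Then q = 3/5 is a root, so (5·q - 3) is a factor; dividing leaves q^2 + 6·q + 217.
The quadratic q^2 + 6·q + 217 has discriminant -832 < 0 and is irreducible over ℤ.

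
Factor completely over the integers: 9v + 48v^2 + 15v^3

3v(5v + 1)(v + 3)

Pull out the common factor 3v, then factor the remaining trinomial.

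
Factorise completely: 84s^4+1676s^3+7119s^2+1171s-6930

(2s+11)(6s-5)(7s+9)(s+14)

Among the possible rational roots, s = -11/2 is a root, giving the factor (2s+11) and quotient 42s^3+607s^2+221s-630.
Then s = 5/6 is a root, so (6s-5) is a factor; dividing leaves 7s^2+107s+126.
The remaining quadratic factors as (s+14)(7s+9).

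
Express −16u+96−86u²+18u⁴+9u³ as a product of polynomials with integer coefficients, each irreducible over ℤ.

By the rational root theorem, u = 3/2 is a root, giving the factor (2u−3) and quotient 9u³+18u²−16u−32.
Next, u = −2 is a root, so (u+2) divides it; the quotient is 9u²−16.
The remaining quadratic factors as (3u−4)(3u+4).

(2u−3)(3u+4)(3u−4)(u+2)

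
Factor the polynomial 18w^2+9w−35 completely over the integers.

Need a pair with product 18·(−35) = −630 and sum 9: that's −21 and 30.
Split the middle term: 18w^2−21w + 30w−35 = 3w(6w−7) + 5(6w−7).

(3w+5)(6w−7)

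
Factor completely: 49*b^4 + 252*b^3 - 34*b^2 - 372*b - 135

Among the possible rational roots, b = -1 is a root, so (b + 1) divides it; the quotient is 49*b^3 + 203*b^2 - 237*b - 135.
Next, b = -5 is a root, so (b + 5) is a factor; dividing leaves 49*b^2 - 42*b - 27.
The remaining quadratic factors as (7*b - 9)(7*b + 3).

(7*b + 3)*(7*b - 9)*(b + 1)*(b + 5)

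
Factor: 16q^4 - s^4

Difference of squares twice: with A = 2q and B = s, A⁴ − B⁴ = (A² − B²)(A² + B²), and A² − B² factors again.

(2q + s)(2q - s)(4q^2 + s^2)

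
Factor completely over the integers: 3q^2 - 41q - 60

Need a pair with product 3·(-60) = -180 and sum -41: that's 4 and -45.
Split the middle term: 3q^2 + 4q - 45q - 60 = q(3q + 4) - 15(3q + 4).

(3q + 4)(q - 15)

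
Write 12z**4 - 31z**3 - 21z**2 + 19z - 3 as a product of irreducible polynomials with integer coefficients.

(3z - 1)(4z - 1)(z + 1)(z - 3)

Testing divisors of the constant over divisors of the leading coefficient, z = -1 is a root, giving the factor (z + 1) and quotient 12z**3 - 43z**2 + 22z - 3.
Then z = 1/3 is a root, so (3z - 1) divides it; the quotient is 4z**2 - 13z + 3.
The remaining quadratic factors as (z - 3)(4z - 1).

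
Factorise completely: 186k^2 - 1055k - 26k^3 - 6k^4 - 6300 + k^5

(k + 4)(k + 5)(k - 9)(k^2 - 6k + 35)

Trying the rational-root candidates, k = 9 is a root, so (k - 9) is a factor; dividing leaves k^4 + 3k^3 + k^2 + 195k + 700.
Then k = -5 is a root, giving the factor (k + 5) and quotient k^3 - 2k^2 + 11k + 140.
Continuing, k = -4 is a root, giving the factor (k + 4) and quotient k^2 - 6k + 35.
The quadratic k^2 - 6k + 35 has discriminant -104 < 0 and is irreducible over ℤ.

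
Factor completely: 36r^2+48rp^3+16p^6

Every term has a factor of 4; factoring it out leaves 9r^2+12rp^3+4p^6.
Recognize a perfect-square trinomial with the parts 3r and 2p^3.

4(3r+2p^3)^2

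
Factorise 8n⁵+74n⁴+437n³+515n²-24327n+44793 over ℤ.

(2n-7)(4n-9)(n+9)(n²+6n+79)

Testing divisors of the constant over divisors of the leading coefficient, n = 9/4 is a root, giving the factor (4n-9) and quotient 2n⁴+23n³+161n²+491n-4977.
Continuing, n = -9 is a root, so (n+9) divides it; the quotient is 2n³+5n²+116n-553.
Next, n = 7/2 is a root, so (2n-7) divides it; the quotient is n²+6n+79.
The quadratic n²+6n+79 has discriminant -280 < 0 and is irreducible over ℤ.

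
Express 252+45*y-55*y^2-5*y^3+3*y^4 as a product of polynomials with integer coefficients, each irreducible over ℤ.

(3*y+7)*(y+3)*(y-3)*(y-4)

Trying the rational-root candidates, y = 3 is a root, so (y-3) divides it; the quotient is 3*y^3+4*y^2-43*y-84.
Continuing, y = 4 is a root, so (y-4) divides it; the quotient is 3*y^2+16*y+21.
The remaining quadratic factors as (y+3)(3*y+7).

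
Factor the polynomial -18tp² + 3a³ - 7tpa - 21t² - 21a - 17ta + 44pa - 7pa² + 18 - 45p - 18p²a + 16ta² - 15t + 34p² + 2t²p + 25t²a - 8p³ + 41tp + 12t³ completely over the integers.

(4t + 2p + 3a - 3)(t + p + a - 2)(3t - 4p + a + 3)

Group: t(12t² - 10tp + 13ta + 3t - 8p² - 10pa + 18p + 3a² + 6a - 9) + (p + a - 2)(12t² - 10tp + 13ta + 3t - 8p² - 10pa + 18p + 3a² + 6a - 9); both groups contain (12t² - 10tp + 13ta + 3t - 8p² - 10pa + 18p + 3a² + 6a - 9), so (t + p + a - 2) is a factor with cofactor 12t² - 10tp + 13ta + 3t - 8p² - 10pa + 18p + 3a² + 6a - 9.
The cofactor groups again: 12t² - 10tp + 13ta + 3t - 8p² - 10pa + 18p + 3a² + 6a - 9 = 3t(4t + 2p + 3a - 3) + (-4p + a + 3)(4t + 2p + 3a - 3); both groups contain (4t + 2p + 3a - 3), giving (3t - 4p + a + 3)(4t + 2p + 3a - 3).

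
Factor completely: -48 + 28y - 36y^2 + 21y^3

Group as (21y^3 + 28y) + (-36y^2 - 48) = 7y(3y^2 + 4) - 12(3y^2 + 4).
Both groups share the factor (3y^2 + 4).

(7y - 12)(3y^2 + 4)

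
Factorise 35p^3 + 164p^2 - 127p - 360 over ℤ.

(5p - 8)(7p + 9)(p + 5)

By the rational root theorem, p = 8/5 is a root, giving the factor (5p - 8) and quotient 7p^2 + 44p + 45.
The remaining quadratic factors as (7p + 9)(p + 5).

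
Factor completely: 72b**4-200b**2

Every term has a factor of 8b**2. Then 9b**2-25 = (3b)² − (5)².

8b**2(3b+5)(3b-5)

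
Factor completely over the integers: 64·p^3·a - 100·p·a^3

4·a·p·(4·p - 5·a)·(4·p + 5·a)

Factor out 4·p·a, leaving 16·p^2 - 25·a^2, which is a difference of two squares.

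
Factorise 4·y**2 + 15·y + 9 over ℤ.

Need a pair with product 4·9 = 36 and sum 15: that's 12 and 3.
Split the middle term: 4·y**2 + 12·y + 3·y + 9 = 4·y·(y + 3) + 3·(y + 3).

(4·y + 3)·(y + 3)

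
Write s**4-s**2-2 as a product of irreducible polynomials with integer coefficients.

Substitute u = s**2 to get a quadratic in u, then factor.
s**2-2 is irreducible over ℤ (2 is not a perfect square).
s**2+1 is irreducible over ℤ (sum of squares).

(s**2+1)(s**2-2)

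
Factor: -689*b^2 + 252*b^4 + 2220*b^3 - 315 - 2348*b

Among the possible rational roots, b = -1/7 is a root, so (7*b + 1) divides it; the quotient is 36*b^3 + 312*b^2 - 143*b - 315.
Then b = 7/6 is a root, giving the factor (6*b - 7) and quotient 6*b^2 + 59*b + 45.
The remaining quadratic factors as (b + 9)(6*b + 5).

(6*b + 5)*(6*b - 7)*(7*b + 1)*(b + 9)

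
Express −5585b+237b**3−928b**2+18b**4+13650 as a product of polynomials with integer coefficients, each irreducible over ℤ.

Trying the rational-root candidates, b = −15 is a root, so (b+15) is a factor; dividing leaves 18b**3−33b**2−433b+910.
Then b = −5 is a root, giving the factor (b+5) and quotient 18b**2−123b+182.
The remaining quadratic factors as (3b−14)(6b−13).

(3b−14)(6b−13)(b+15)(b+5)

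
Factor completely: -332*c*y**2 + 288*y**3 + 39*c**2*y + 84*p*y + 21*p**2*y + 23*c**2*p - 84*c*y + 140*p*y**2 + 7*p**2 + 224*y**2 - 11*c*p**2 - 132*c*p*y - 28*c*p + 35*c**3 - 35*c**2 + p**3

Group: c*(35*c**2 - 12*c*p - 101*c*y - 35*c + p**2 + 17*p*y + 7*p + 72*y**2 + 56*y) + (p + 4*y)*(35*c**2 - 12*c*p - 101*c*y - 35*c + p**2 + 17*p*y + 7*p + 72*y**2 + 56*y); both groups contain (35*c**2 - 12*c*p - 101*c*y - 35*c + p**2 + 17*p*y + 7*p + 72*y**2 + 56*y), so (c + p + 4*y) is a factor with cofactor 35*c**2 - 12*c*p - 101*c*y - 35*c + p**2 + 17*p*y + 7*p + 72*y**2 + 56*y.
The cofactor groups again: 35*c**2 - 12*c*p - 101*c*y - 35*c + p**2 + 17*p*y + 7*p + 72*y**2 + 56*y = 7*c*(5*c - p - 8*y) + (-p - 9*y - 7)*(5*c - p - 8*y); both groups contain (5*c - p - 8*y), giving (7*c - p - 9*y - 7)*(5*c - p - 8*y).

(5*c - p - 8*y)*(7*c - p - 9*y - 7)*(c + p + 4*y)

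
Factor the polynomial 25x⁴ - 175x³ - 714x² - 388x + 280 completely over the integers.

By the rational root theorem, x = 10 is a root, so (x - 10) is a factor; dividing leaves 25x³ + 75x² + 36x - 28.
Then x = -2 is a root, so (x + 2) is a factor; dividing leaves 25x² + 25x - 14.
The remaining quadratic factors as (5x + 7)(5x - 2).

(5x + 7)(5x - 2)(x + 2)(x - 10)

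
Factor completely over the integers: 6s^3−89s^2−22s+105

Testing divisors of the constant over divisors of the leading coefficient, s = −7/6 is a root, giving the factor (6s+7) and quotient s^2−16s+15.
The remaining quadratic factors as (s−1)(s−15).

(6s+7)(s−1)(s−15)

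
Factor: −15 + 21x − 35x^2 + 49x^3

Group as (49x^3 + 21x) + (−35x^2 − 15) = 7x(7x^2 + 3) − 5(7x^2 + 3).
Both groups share the factor (7x^2 + 3).

(7x − 5)(7x^2 + 3)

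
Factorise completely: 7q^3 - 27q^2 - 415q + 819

(7q - 13)(q + 7)(q - 9)

Among the possible rational roots, q = -7 is a root, so (q + 7) divides it; the quotient is 7q^2 - 76q + 117.
The remaining quadratic factors as (7q - 13)(q - 9).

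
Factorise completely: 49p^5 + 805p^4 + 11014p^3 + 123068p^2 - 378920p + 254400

By the rational root theorem, p = 10/7 is a root, so (7p - 10) is a factor; dividing leaves 7p^4 + 125p^3 + 1752p^2 + 20084p - 25440.
Continuing, p = 8/7 is a root, giving the factor (7p - 8) and quotient p^3 + 19p^2 + 272p + 3180.
Next, p = -15 is a root, so (p + 15) divides it; the quotient is p^2 + 4p + 212.
The quadratic p^2 + 4p + 212 has discriminant -832 < 0 and is irreducible over ℤ.

(7p - 10)(7p - 8)(p + 15)(p^2 + 4p + 212)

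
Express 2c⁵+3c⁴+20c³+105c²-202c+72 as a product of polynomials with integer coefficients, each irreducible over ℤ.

(2c-1)(c+4)(c-1)(c²-c+18)

Among the possible rational roots, c = 1 is a root, so (c-1) is a factor; dividing leaves 2c⁴+5c³+25c²+130c-72.
Then c = 1/2 is a root, giving the factor (2c-1) and quotient c³+3c²+14c+72.
Then c = -4 is a root, so (c+4) divides it; the quotient is c²-c+18.
The quadratic c²-c+18 has discriminant -71 < 0 and is irreducible over ℤ.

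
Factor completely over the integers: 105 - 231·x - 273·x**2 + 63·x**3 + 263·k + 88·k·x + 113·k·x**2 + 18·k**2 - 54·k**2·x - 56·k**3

Group: 7·k·(-8·k**2 - 18·k·x + 6·k - 7·x**2 + 28·x + 35) + (-9·x + 3)·(-8·k**2 - 18·k·x + 6·k - 7·x**2 + 28·x + 35); both groups contain (-8·k**2 - 18·k·x + 6·k - 7·x**2 + 28·x + 35), so (7·k - 9·x + 3) is a factor with cofactor -8·k**2 - 18·k·x + 6·k - 7·x**2 + 28·x + 35.
The cofactor groups again: -8·k**2 - 18·k·x + 6·k - 7·x**2 + 28·x + 35 = -2·k·(4·k + 7·x + 7) + (-x + 5)·(4·k + 7·x + 7); both groups contain (4·k + 7·x + 7), giving -(2·k + x - 5)·(4·k + 7·x + 7).

-(2·k + x - 5)·(4·k + 7·x + 7)·(7·k - 9·x + 3)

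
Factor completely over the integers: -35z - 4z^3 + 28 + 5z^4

(5z - 4)(z^3 - 7)

Group as (5z^4 - 35z) + (-4z^3 + 28) = 5z(z^3 - 7) - 4(z^3 - 7).
Both groups share the factor (z^3 - 7).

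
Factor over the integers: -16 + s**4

(s)⁴ − (2)⁴ = ((s)² − (2)²)((s)² + (2)²); the first factor splits again, the second (s**2 + 4) is irreducible.

(s + 2)(s - 2)(s**2 + 4)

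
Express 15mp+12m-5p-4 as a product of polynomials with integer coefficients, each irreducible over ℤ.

Group as (15mp+12m) + (-5p-4) = 3m(5p+4) - (5p+4).
Both groups share the factor (5p+4).

(3m-1)(5p+4)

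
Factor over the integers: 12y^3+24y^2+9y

3y(2y+1)(2y+3)

Pull out the common factor 3y, then factor the remaining trinomial.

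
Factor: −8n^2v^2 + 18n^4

2n^2(3n + 2v)(3n − 2v)

Every term has a factor of 2n^2. Then 9n^2 − 4v^2 = (3n)² − (2v)².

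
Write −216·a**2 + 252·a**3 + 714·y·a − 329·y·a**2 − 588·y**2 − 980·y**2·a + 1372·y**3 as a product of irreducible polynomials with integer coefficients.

(7·y − 4·a)·(14·y − 9·a)·(14·y + 7·a − 6)

Group: 14·y·(98·y**2 − 119·y·a + 36·a**2) + (7·a − 6)·(98·y**2 − 119·y·a + 36·a**2); both groups contain (98·y**2 − 119·y·a + 36·a**2), so (14·y + 7·a − 6) is a factor with cofactor 98·y**2 − 119·y·a + 36·a**2.
The cofactor groups again: 98·y**2 − 119·y·a + 36·a**2 = 7·y·(14·y − 9·a) − 4·a·(14·y − 9·a); both groups contain (14·y − 9·a), giving (7·y − 4·a)·(14·y − 9·a).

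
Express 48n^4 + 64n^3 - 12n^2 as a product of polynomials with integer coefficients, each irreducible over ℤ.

4n^2(2n + 3)(6n - 1)

Pull out the common factor 4n^2, then factor the remaining trinomial.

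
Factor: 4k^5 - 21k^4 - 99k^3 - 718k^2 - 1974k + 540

Testing divisors of the constant over divisors of the leading coefficient, k = -3 is a root, giving the factor (k + 3) and quotient 4k^4 - 33k^3 - 718k + 180.
Next, k = 1/4 is a root, giving the factor (4k - 1) and quotient k^3 - 8k^2 - 2k - 180.
Then k = 10 is a root, so (k - 10) divides it; the quotient is k^2 + 2k + 18.
The quadratic k^2 + 2k + 18 has discriminant -68 < 0 and is irreducible over ℤ.

(4k - 1)(k + 3)(k - 10)(k^2 + 2k + 18)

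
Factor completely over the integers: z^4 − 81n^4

(z)⁴ − (3n)⁴ = ((z)² − (3n)²)((z)² + (3n)²); the first factor splits again, the second (z^2 + 9n^2) is irreducible.

(z − 3n)(z + 3n)(z^2 + 9n^2)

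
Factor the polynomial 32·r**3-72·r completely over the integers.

8·r·(2·r+3)·(2·r-3)

Pull out the common factor 8·r; 4·r**2-9 is a difference of squares.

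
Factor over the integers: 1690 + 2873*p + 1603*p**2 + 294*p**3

Among the possible rational roots, p = −13/6 is a root, so (6*p + 13) is a factor; dividing leaves 49*p**2 + 161*p + 130.
The remaining quadratic factors as (7*p + 10)(7*p + 13).

(6*p + 13)*(7*p + 10)*(7*p + 13)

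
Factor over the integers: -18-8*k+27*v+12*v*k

(3*v-2)*(4*k+9)

Group as (12*v*k+27*v) + (-8*k-18) = 3*v*(4*k+9) - 2*(4*k+9).
Both groups share the factor (4*k+9).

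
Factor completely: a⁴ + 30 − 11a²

Substitute u = a² to get a quadratic in u, then factor.
a² − 6 is irreducible over ℤ (6 is not a perfect square).
a² − 5 is irreducible over ℤ (5 is not a perfect square).

(a² − 5)(a² − 6)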